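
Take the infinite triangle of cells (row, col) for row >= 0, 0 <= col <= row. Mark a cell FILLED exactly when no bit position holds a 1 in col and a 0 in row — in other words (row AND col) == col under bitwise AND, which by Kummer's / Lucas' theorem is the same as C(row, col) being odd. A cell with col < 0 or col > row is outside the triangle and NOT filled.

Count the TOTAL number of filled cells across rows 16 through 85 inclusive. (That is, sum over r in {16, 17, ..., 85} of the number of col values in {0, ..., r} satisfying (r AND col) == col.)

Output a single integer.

r16=10000 pc1: +2 =2
r17=10001 pc2: +4 =6
r18=10010 pc2: +4 =10
r19=10011 pc3: +8 =18
r20=10100 pc2: +4 =22
r21=10101 pc3: +8 =30
r22=10110 pc3: +8 =38
r23=10111 pc4: +16 =54
r24=11000 pc2: +4 =58
r25=11001 pc3: +8 =66
r26=11010 pc3: +8 =74
r27=11011 pc4: +16 =90
r28=11100 pc3: +8 =98
r29=11101 pc4: +16 =114
r30=11110 pc4: +16 =130
r31=11111 pc5: +32 =162
r32=100000 pc1: +2 =164
r33=100001 pc2: +4 =168
r34=100010 pc2: +4 =172
r35=100011 pc3: +8 =180
r36=100100 pc2: +4 =184
r37=100101 pc3: +8 =192
r38=100110 pc3: +8 =200
r39=100111 pc4: +16 =216
r40=101000 pc2: +4 =220
r41=101001 pc3: +8 =228
r42=101010 pc3: +8 =236
r43=101011 pc4: +16 =252
r44=101100 pc3: +8 =260
r45=101101 pc4: +16 =276
r46=101110 pc4: +16 =292
r47=101111 pc5: +32 =324
r48=110000 pc2: +4 =328
r49=110001 pc3: +8 =336
r50=110010 pc3: +8 =344
r51=110011 pc4: +16 =360
r52=110100 pc3: +8 =368
r53=110101 pc4: +16 =384
r54=110110 pc4: +16 =400
r55=110111 pc5: +32 =432
r56=111000 pc3: +8 =440
r57=111001 pc4: +16 =456
r58=111010 pc4: +16 =472
r59=111011 pc5: +32 =504
r60=111100 pc4: +16 =520
r61=111101 pc5: +32 =552
r62=111110 pc5: +32 =584
r63=111111 pc6: +64 =648
r64=1000000 pc1: +2 =650
r65=1000001 pc2: +4 =654
r66=1000010 pc2: +4 =658
r67=1000011 pc3: +8 =666
r68=1000100 pc2: +4 =670
r69=1000101 pc3: +8 =678
r70=1000110 pc3: +8 =686
r71=1000111 pc4: +16 =702
r72=1001000 pc2: +4 =706
r73=1001001 pc3: +8 =714
r74=1001010 pc3: +8 =722
r75=1001011 pc4: +16 =738
r76=1001100 pc3: +8 =746
r77=1001101 pc4: +16 =762
r78=1001110 pc4: +16 =778
r79=1001111 pc5: +32 =810
r80=1010000 pc2: +4 =814
r81=1010001 pc3: +8 =822
r82=1010010 pc3: +8 =830
r83=1010011 pc4: +16 =846
r84=1010100 pc3: +8 =854
r85=1010101 pc4: +16 =870

Answer: 870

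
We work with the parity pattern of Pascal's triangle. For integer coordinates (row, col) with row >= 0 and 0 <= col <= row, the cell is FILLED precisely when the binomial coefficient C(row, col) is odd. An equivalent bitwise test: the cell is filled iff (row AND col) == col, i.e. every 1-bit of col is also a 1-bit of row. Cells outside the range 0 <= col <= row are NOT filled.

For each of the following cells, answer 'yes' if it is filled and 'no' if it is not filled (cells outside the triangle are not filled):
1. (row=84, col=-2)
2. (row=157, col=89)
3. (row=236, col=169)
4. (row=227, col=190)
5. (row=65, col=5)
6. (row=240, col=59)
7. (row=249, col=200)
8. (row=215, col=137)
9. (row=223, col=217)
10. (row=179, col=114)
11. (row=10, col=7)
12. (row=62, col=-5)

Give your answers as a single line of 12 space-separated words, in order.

Answer: no no no no no no yes no yes no no no

Derivation:
(84,-2): col outside [0, 84] -> not filled
(157,89): row=0b10011101, col=0b1011001, row AND col = 0b11001 = 25; 25 != 89 -> empty
(236,169): row=0b11101100, col=0b10101001, row AND col = 0b10101000 = 168; 168 != 169 -> empty
(227,190): row=0b11100011, col=0b10111110, row AND col = 0b10100010 = 162; 162 != 190 -> empty
(65,5): row=0b1000001, col=0b101, row AND col = 0b1 = 1; 1 != 5 -> empty
(240,59): row=0b11110000, col=0b111011, row AND col = 0b110000 = 48; 48 != 59 -> empty
(249,200): row=0b11111001, col=0b11001000, row AND col = 0b11001000 = 200; 200 == 200 -> filled
(215,137): row=0b11010111, col=0b10001001, row AND col = 0b10000001 = 129; 129 != 137 -> empty
(223,217): row=0b11011111, col=0b11011001, row AND col = 0b11011001 = 217; 217 == 217 -> filled
(179,114): row=0b10110011, col=0b1110010, row AND col = 0b110010 = 50; 50 != 114 -> empty
(10,7): row=0b1010, col=0b111, row AND col = 0b10 = 2; 2 != 7 -> empty
(62,-5): col outside [0, 62] -> not filled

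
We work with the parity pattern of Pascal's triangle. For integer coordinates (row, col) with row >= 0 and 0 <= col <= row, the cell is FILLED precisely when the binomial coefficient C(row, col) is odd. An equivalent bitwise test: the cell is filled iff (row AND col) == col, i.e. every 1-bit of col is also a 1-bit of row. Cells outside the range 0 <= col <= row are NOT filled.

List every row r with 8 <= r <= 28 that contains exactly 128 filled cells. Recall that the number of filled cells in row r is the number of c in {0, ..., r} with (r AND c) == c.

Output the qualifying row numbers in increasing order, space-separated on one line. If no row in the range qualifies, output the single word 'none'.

Row r has 2^popcount(r) filled cells, so we need popcount(r) = log2(128) = 7.
Scan r = 8..28 and keep those with exactly 7 one-bits:
r=8=1000 popcount=1 -> skip
r=9=1001 popcount=2 -> skip
r=10=1010 popcount=2 -> skip
r=11=1011 popcount=3 -> skip
r=12=1100 popcount=2 -> skip
r=13=1101 popcount=3 -> skip
r=14=1110 popcount=3 -> skip
r=15=1111 popcount=4 -> skip
r=16=10000 popcount=1 -> skip
r=17=10001 popcount=2 -> skip
r=18=10010 popcount=2 -> skip
r=19=10011 popcount=3 -> skip
r=20=10100 popcount=2 -> skip
r=21=10101 popcount=3 -> skip
r=22=10110 popcount=3 -> skip
r=23=10111 popcount=4 -> skip
r=24=11000 popcount=2 -> skip
r=25=11001 popcount=3 -> skip
r=26=11010 popcount=3 -> skip
r=27=11011 popcount=4 -> skip
r=28=11100 popcount=3 -> skip
Kept rows: none

Answer: none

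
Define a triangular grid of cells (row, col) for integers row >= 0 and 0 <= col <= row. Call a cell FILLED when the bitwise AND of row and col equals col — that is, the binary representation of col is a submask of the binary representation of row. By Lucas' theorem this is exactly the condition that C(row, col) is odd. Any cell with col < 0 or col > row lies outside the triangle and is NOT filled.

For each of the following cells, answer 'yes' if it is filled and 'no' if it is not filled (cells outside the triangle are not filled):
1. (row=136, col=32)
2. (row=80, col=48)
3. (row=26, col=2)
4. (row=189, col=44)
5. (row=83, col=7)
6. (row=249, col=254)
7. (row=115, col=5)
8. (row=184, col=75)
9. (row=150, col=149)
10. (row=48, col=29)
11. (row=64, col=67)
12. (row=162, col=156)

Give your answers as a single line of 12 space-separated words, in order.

(136,32): row=0b10001000, col=0b100000, row AND col = 0b0 = 0; 0 != 32 -> empty
(80,48): row=0b1010000, col=0b110000, row AND col = 0b10000 = 16; 16 != 48 -> empty
(26,2): row=0b11010, col=0b10, row AND col = 0b10 = 2; 2 == 2 -> filled
(189,44): row=0b10111101, col=0b101100, row AND col = 0b101100 = 44; 44 == 44 -> filled
(83,7): row=0b1010011, col=0b111, row AND col = 0b11 = 3; 3 != 7 -> empty
(249,254): col outside [0, 249] -> not filled
(115,5): row=0b1110011, col=0b101, row AND col = 0b1 = 1; 1 != 5 -> empty
(184,75): row=0b10111000, col=0b1001011, row AND col = 0b1000 = 8; 8 != 75 -> empty
(150,149): row=0b10010110, col=0b10010101, row AND col = 0b10010100 = 148; 148 != 149 -> empty
(48,29): row=0b110000, col=0b11101, row AND col = 0b10000 = 16; 16 != 29 -> empty
(64,67): col outside [0, 64] -> not filled
(162,156): row=0b10100010, col=0b10011100, row AND col = 0b10000000 = 128; 128 != 156 -> empty

Answer: no no yes yes no no no no no no no no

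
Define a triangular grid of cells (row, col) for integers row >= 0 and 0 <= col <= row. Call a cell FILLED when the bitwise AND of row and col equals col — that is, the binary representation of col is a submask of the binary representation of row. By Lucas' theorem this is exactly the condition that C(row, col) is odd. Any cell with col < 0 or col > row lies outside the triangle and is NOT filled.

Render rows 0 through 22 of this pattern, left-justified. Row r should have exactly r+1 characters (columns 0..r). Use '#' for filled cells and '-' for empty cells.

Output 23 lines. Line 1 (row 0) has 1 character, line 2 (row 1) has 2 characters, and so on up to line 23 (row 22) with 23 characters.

r0=0: #
r1=1: ##
r2=10: #-#
r3=11: ####
r4=100: #---#
r5=101: ##--##
r6=110: #-#-#-#
r7=111: ########
r8=1000: #-------#
r9=1001: ##------##
r10=1010: #-#-----#-#
r11=1011: ####----####
r12=1100: #---#---#---#
r13=1101: ##--##--##--##
r14=1110: #-#-#-#-#-#-#-#
r15=1111: ################
r16=10000: #---------------#
r17=10001: ##--------------##
r18=10010: #-#-------------#-#
r19=10011: ####------------####
r20=10100: #---#-----------#---#
r21=10101: ##--##----------##--##
r22=10110: #-#-#-#---------#-#-#-#

Answer: #
##
#-#
####
#---#
##--##
#-#-#-#
########
#-------#
##------##
#-#-----#-#
####----####
#---#---#---#
##--##--##--##
#-#-#-#-#-#-#-#
################
#---------------#
##--------------##
#-#-------------#-#
####------------####
#---#-----------#---#
##--##----------##--##
#-#-#-#---------#-#-#-#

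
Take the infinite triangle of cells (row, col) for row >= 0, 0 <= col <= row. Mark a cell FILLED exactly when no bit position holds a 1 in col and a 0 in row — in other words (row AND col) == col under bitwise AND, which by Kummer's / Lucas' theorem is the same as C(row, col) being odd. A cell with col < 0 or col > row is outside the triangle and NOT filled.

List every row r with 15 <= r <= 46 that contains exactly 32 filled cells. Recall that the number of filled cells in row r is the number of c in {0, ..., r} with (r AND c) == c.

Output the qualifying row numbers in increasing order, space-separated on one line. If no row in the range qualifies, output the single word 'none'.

Answer: 31

Derivation:
Row r has 2^popcount(r) filled cells, so we need popcount(r) = log2(32) = 5.
Scan r = 15..46 and keep those with exactly 5 one-bits:
r=15=1111 popcount=4 -> skip
r=16=10000 popcount=1 -> skip
r=17=10001 popcount=2 -> skip
r=18=10010 popcount=2 -> skip
r=19=10011 popcount=3 -> skip
r=20=10100 popcount=2 -> skip
r=21=10101 popcount=3 -> skip
r=22=10110 popcount=3 -> skip
r=23=10111 popcount=4 -> skip
r=24=11000 popcount=2 -> skip
r=25=11001 popcount=3 -> skip
r=26=11010 popcount=3 -> skip
r=27=11011 popcount=4 -> skip
r=28=11100 popcount=3 -> skip
r=29=11101 popcount=4 -> skip
r=30=11110 popcount=4 -> skip
r=31=11111 popcount=5 -> KEEP
r=32=100000 popcount=1 -> skip
r=33=100001 popcount=2 -> skip
r=34=100010 popcount=2 -> skip
r=35=100011 popcount=3 -> skip
r=36=100100 popcount=2 -> skip
r=37=100101 popcount=3 -> skip
r=38=100110 popcount=3 -> skip
r=39=100111 popcount=4 -> skip
r=40=101000 popcount=2 -> skip
r=41=101001 popcount=3 -> skip
r=42=101010 popcount=3 -> skip
r=43=101011 popcount=4 -> skip
r=44=101100 popcount=3 -> skip
r=45=101101 popcount=4 -> skip
r=46=101110 popcount=4 -> skip
Kept rows: 31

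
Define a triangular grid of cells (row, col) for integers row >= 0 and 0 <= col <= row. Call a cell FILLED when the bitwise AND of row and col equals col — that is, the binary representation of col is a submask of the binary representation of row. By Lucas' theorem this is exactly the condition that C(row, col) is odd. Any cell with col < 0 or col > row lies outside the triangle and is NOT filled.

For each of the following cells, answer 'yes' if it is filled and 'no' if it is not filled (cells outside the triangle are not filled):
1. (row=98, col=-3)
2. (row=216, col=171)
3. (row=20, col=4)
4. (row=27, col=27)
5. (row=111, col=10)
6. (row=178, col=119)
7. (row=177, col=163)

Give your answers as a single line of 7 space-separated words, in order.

(98,-3): col outside [0, 98] -> not filled
(216,171): row=0b11011000, col=0b10101011, row AND col = 0b10001000 = 136; 136 != 171 -> empty
(20,4): row=0b10100, col=0b100, row AND col = 0b100 = 4; 4 == 4 -> filled
(27,27): row=0b11011, col=0b11011, row AND col = 0b11011 = 27; 27 == 27 -> filled
(111,10): row=0b1101111, col=0b1010, row AND col = 0b1010 = 10; 10 == 10 -> filled
(178,119): row=0b10110010, col=0b1110111, row AND col = 0b110010 = 50; 50 != 119 -> empty
(177,163): row=0b10110001, col=0b10100011, row AND col = 0b10100001 = 161; 161 != 163 -> empty

Answer: no no yes yes yes no no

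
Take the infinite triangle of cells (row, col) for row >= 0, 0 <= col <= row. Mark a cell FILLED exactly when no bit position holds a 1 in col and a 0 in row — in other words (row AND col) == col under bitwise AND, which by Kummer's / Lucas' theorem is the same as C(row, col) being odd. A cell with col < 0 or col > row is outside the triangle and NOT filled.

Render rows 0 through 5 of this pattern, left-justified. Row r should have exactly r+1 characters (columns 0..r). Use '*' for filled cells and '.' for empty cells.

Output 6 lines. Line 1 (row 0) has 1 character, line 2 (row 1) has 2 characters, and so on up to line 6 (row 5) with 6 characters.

r0=0: *
r1=1: **
r2=10: *.*
r3=11: ****
r4=100: *...*
r5=101: **..**

Answer: *
**
*.*
****
*...*
**..**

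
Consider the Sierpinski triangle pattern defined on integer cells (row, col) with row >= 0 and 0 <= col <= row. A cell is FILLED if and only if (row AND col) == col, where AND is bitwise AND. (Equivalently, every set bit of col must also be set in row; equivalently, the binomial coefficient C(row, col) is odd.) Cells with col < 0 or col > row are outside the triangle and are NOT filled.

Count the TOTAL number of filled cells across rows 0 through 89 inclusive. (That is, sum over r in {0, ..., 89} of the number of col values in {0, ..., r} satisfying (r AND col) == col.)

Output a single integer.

Answer: 1023

Derivation:
r0=0 pc0: +1 =1
r1=1 pc1: +2 =3
r2=10 pc1: +2 =5
r3=11 pc2: +4 =9
r4=100 pc1: +2 =11
r5=101 pc2: +4 =15
r6=110 pc2: +4 =19
r7=111 pc3: +8 =27
r8=1000 pc1: +2 =29
r9=1001 pc2: +4 =33
r10=1010 pc2: +4 =37
r11=1011 pc3: +8 =45
r12=1100 pc2: +4 =49
r13=1101 pc3: +8 =57
r14=1110 pc3: +8 =65
r15=1111 pc4: +16 =81
r16=10000 pc1: +2 =83
r17=10001 pc2: +4 =87
r18=10010 pc2: +4 =91
r19=10011 pc3: +8 =99
r20=10100 pc2: +4 =103
r21=10101 pc3: +8 =111
r22=10110 pc3: +8 =119
r23=10111 pc4: +16 =135
r24=11000 pc2: +4 =139
r25=11001 pc3: +8 =147
r26=11010 pc3: +8 =155
r27=11011 pc4: +16 =171
r28=11100 pc3: +8 =179
r29=11101 pc4: +16 =195
r30=11110 pc4: +16 =211
r31=11111 pc5: +32 =243
r32=100000 pc1: +2 =245
r33=100001 pc2: +4 =249
r34=100010 pc2: +4 =253
r35=100011 pc3: +8 =261
r36=100100 pc2: +4 =265
r37=100101 pc3: +8 =273
r38=100110 pc3: +8 =281
r39=100111 pc4: +16 =297
r40=101000 pc2: +4 =301
r41=101001 pc3: +8 =309
r42=101010 pc3: +8 =317
r43=101011 pc4: +16 =333
r44=101100 pc3: +8 =341
r45=101101 pc4: +16 =357
r46=101110 pc4: +16 =373
r47=101111 pc5: +32 =405
r48=110000 pc2: +4 =409
r49=110001 pc3: +8 =417
r50=110010 pc3: +8 =425
r51=110011 pc4: +16 =441
r52=110100 pc3: +8 =449
r53=110101 pc4: +16 =465
r54=110110 pc4: +16 =481
r55=110111 pc5: +32 =513
r56=111000 pc3: +8 =521
r57=111001 pc4: +16 =537
r58=111010 pc4: +16 =553
r59=111011 pc5: +32 =585
r60=111100 pc4: +16 =601
r61=111101 pc5: +32 =633
r62=111110 pc5: +32 =665
r63=111111 pc6: +64 =729
r64=1000000 pc1: +2 =731
r65=1000001 pc2: +4 =735
r66=1000010 pc2: +4 =739
r67=1000011 pc3: +8 =747
r68=1000100 pc2: +4 =751
r69=1000101 pc3: +8 =759
r70=1000110 pc3: +8 =767
r71=1000111 pc4: +16 =783
r72=1001000 pc2: +4 =787
r73=1001001 pc3: +8 =795
r74=1001010 pc3: +8 =803
r75=1001011 pc4: +16 =819
r76=1001100 pc3: +8 =827
r77=1001101 pc4: +16 =843
r78=1001110 pc4: +16 =859
r79=1001111 pc5: +32 =891
r80=1010000 pc2: +4 =895
r81=1010001 pc3: +8 =903
r82=1010010 pc3: +8 =911
r83=1010011 pc4: +16 =927
r84=1010100 pc3: +8 =935
r85=1010101 pc4: +16 =951
r86=1010110 pc4: +16 =967
r87=1010111 pc5: +32 =999
r88=1011000 pc3: +8 =1007
r89=1011001 pc4: +16 =1023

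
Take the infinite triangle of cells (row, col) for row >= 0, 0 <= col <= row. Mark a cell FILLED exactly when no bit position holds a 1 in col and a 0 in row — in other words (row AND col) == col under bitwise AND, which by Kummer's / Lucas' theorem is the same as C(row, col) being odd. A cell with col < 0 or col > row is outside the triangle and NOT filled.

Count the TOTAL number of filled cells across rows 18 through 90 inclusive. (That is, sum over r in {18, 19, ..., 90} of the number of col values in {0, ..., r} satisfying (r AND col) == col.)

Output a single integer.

Answer: 952

Derivation:
r18=10010 pc2: +4 =4
r19=10011 pc3: +8 =12
r20=10100 pc2: +4 =16
r21=10101 pc3: +8 =24
r22=10110 pc3: +8 =32
r23=10111 pc4: +16 =48
r24=11000 pc2: +4 =52
r25=11001 pc3: +8 =60
r26=11010 pc3: +8 =68
r27=11011 pc4: +16 =84
r28=11100 pc3: +8 =92
r29=11101 pc4: +16 =108
r30=11110 pc4: +16 =124
r31=11111 pc5: +32 =156
r32=100000 pc1: +2 =158
r33=100001 pc2: +4 =162
r34=100010 pc2: +4 =166
r35=100011 pc3: +8 =174
r36=100100 pc2: +4 =178
r37=100101 pc3: +8 =186
r38=100110 pc3: +8 =194
r39=100111 pc4: +16 =210
r40=101000 pc2: +4 =214
r41=101001 pc3: +8 =222
r42=101010 pc3: +8 =230
r43=101011 pc4: +16 =246
r44=101100 pc3: +8 =254
r45=101101 pc4: +16 =270
r46=101110 pc4: +16 =286
r47=101111 pc5: +32 =318
r48=110000 pc2: +4 =322
r49=110001 pc3: +8 =330
r50=110010 pc3: +8 =338
r51=110011 pc4: +16 =354
r52=110100 pc3: +8 =362
r53=110101 pc4: +16 =378
r54=110110 pc4: +16 =394
r55=110111 pc5: +32 =426
r56=111000 pc3: +8 =434
r57=111001 pc4: +16 =450
r58=111010 pc4: +16 =466
r59=111011 pc5: +32 =498
r60=111100 pc4: +16 =514
r61=111101 pc5: +32 =546
r62=111110 pc5: +32 =578
r63=111111 pc6: +64 =642
r64=1000000 pc1: +2 =644
r65=1000001 pc2: +4 =648
r66=1000010 pc2: +4 =652
r67=1000011 pc3: +8 =660
r68=1000100 pc2: +4 =664
r69=1000101 pc3: +8 =672
r70=1000110 pc3: +8 =680
r71=1000111 pc4: +16 =696
r72=1001000 pc2: +4 =700
r73=1001001 pc3: +8 =708
r74=1001010 pc3: +8 =716
r75=1001011 pc4: +16 =732
r76=1001100 pc3: +8 =740
r77=1001101 pc4: +16 =756
r78=1001110 pc4: +16 =772
r79=1001111 pc5: +32 =804
r80=1010000 pc2: +4 =808
r81=1010001 pc3: +8 =816
r82=1010010 pc3: +8 =824
r83=1010011 pc4: +16 =840
r84=1010100 pc3: +8 =848
r85=1010101 pc4: +16 =864
r86=1010110 pc4: +16 =880
r87=1010111 pc5: +32 =912
r88=1011000 pc3: +8 =920
r89=1011001 pc4: +16 =936
r90=1011010 pc4: +16 =952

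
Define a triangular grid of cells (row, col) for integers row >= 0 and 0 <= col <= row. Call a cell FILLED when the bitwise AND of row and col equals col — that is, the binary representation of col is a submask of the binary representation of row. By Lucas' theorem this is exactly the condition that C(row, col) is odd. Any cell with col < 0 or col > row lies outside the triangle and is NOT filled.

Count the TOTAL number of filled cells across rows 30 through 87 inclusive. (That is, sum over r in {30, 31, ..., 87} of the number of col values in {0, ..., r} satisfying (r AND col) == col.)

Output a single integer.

Answer: 804

Derivation:
r30=11110 pc4: +16 =16
r31=11111 pc5: +32 =48
r32=100000 pc1: +2 =50
r33=100001 pc2: +4 =54
r34=100010 pc2: +4 =58
r35=100011 pc3: +8 =66
r36=100100 pc2: +4 =70
r37=100101 pc3: +8 =78
r38=100110 pc3: +8 =86
r39=100111 pc4: +16 =102
r40=101000 pc2: +4 =106
r41=101001 pc3: +8 =114
r42=101010 pc3: +8 =122
r43=101011 pc4: +16 =138
r44=101100 pc3: +8 =146
r45=101101 pc4: +16 =162
r46=101110 pc4: +16 =178
r47=101111 pc5: +32 =210
r48=110000 pc2: +4 =214
r49=110001 pc3: +8 =222
r50=110010 pc3: +8 =230
r51=110011 pc4: +16 =246
r52=110100 pc3: +8 =254
r53=110101 pc4: +16 =270
r54=110110 pc4: +16 =286
r55=110111 pc5: +32 =318
r56=111000 pc3: +8 =326
r57=111001 pc4: +16 =342
r58=111010 pc4: +16 =358
r59=111011 pc5: +32 =390
r60=111100 pc4: +16 =406
r61=111101 pc5: +32 =438
r62=111110 pc5: +32 =470
r63=111111 pc6: +64 =534
r64=1000000 pc1: +2 =536
r65=1000001 pc2: +4 =540
r66=1000010 pc2: +4 =544
r67=1000011 pc3: +8 =552
r68=1000100 pc2: +4 =556
r69=1000101 pc3: +8 =564
r70=1000110 pc3: +8 =572
r71=1000111 pc4: +16 =588
r72=1001000 pc2: +4 =592
r73=1001001 pc3: +8 =600
r74=1001010 pc3: +8 =608
r75=1001011 pc4: +16 =624
r76=1001100 pc3: +8 =632
r77=1001101 pc4: +16 =648
r78=1001110 pc4: +16 =664
r79=1001111 pc5: +32 =696
r80=1010000 pc2: +4 =700
r81=1010001 pc3: +8 =708
r82=1010010 pc3: +8 =716
r83=1010011 pc4: +16 =732
r84=1010100 pc3: +8 =740
r85=1010101 pc4: +16 =756
r86=1010110 pc4: +16 =772
r87=1010111 pc5: +32 =804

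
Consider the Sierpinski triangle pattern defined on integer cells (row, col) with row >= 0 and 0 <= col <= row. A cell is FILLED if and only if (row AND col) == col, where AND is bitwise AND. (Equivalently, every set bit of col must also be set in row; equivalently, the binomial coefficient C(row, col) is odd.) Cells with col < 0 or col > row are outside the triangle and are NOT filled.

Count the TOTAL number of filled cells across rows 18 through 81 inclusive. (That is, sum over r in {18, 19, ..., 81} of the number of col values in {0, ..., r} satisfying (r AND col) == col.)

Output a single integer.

r18=10010 pc2: +4 =4
r19=10011 pc3: +8 =12
r20=10100 pc2: +4 =16
r21=10101 pc3: +8 =24
r22=10110 pc3: +8 =32
r23=10111 pc4: +16 =48
r24=11000 pc2: +4 =52
r25=11001 pc3: +8 =60
r26=11010 pc3: +8 =68
r27=11011 pc4: +16 =84
r28=11100 pc3: +8 =92
r29=11101 pc4: +16 =108
r30=11110 pc4: +16 =124
r31=11111 pc5: +32 =156
r32=100000 pc1: +2 =158
r33=100001 pc2: +4 =162
r34=100010 pc2: +4 =166
r35=100011 pc3: +8 =174
r36=100100 pc2: +4 =178
r37=100101 pc3: +8 =186
r38=100110 pc3: +8 =194
r39=100111 pc4: +16 =210
r40=101000 pc2: +4 =214
r41=101001 pc3: +8 =222
r42=101010 pc3: +8 =230
r43=101011 pc4: +16 =246
r44=101100 pc3: +8 =254
r45=101101 pc4: +16 =270
r46=101110 pc4: +16 =286
r47=101111 pc5: +32 =318
r48=110000 pc2: +4 =322
r49=110001 pc3: +8 =330
r50=110010 pc3: +8 =338
r51=110011 pc4: +16 =354
r52=110100 pc3: +8 =362
r53=110101 pc4: +16 =378
r54=110110 pc4: +16 =394
r55=110111 pc5: +32 =426
r56=111000 pc3: +8 =434
r57=111001 pc4: +16 =450
r58=111010 pc4: +16 =466
r59=111011 pc5: +32 =498
r60=111100 pc4: +16 =514
r61=111101 pc5: +32 =546
r62=111110 pc5: +32 =578
r63=111111 pc6: +64 =642
r64=1000000 pc1: +2 =644
r65=1000001 pc2: +4 =648
r66=1000010 pc2: +4 =652
r67=1000011 pc3: +8 =660
r68=1000100 pc2: +4 =664
r69=1000101 pc3: +8 =672
r70=1000110 pc3: +8 =680
r71=1000111 pc4: +16 =696
r72=1001000 pc2: +4 =700
r73=1001001 pc3: +8 =708
r74=1001010 pc3: +8 =716
r75=1001011 pc4: +16 =732
r76=1001100 pc3: +8 =740
r77=1001101 pc4: +16 =756
r78=1001110 pc4: +16 =772
r79=1001111 pc5: +32 =804
r80=1010000 pc2: +4 =808
r81=1010001 pc3: +8 =816

Answer: 816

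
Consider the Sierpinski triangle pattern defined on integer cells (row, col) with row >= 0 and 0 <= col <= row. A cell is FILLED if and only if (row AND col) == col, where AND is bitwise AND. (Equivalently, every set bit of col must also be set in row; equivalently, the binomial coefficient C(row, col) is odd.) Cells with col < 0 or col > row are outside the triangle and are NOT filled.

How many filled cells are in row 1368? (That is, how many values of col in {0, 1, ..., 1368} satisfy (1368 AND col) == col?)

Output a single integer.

1368 in binary = 10101011000
popcount(1368) = number of 1-bits in 10101011000 = 5
A col c satisfies (1368 AND c) == c iff every set bit of c is also set in 1368; each of the 5 set bits of 1368 can independently be on or off in c.
count = 2^5 = 32

Answer: 32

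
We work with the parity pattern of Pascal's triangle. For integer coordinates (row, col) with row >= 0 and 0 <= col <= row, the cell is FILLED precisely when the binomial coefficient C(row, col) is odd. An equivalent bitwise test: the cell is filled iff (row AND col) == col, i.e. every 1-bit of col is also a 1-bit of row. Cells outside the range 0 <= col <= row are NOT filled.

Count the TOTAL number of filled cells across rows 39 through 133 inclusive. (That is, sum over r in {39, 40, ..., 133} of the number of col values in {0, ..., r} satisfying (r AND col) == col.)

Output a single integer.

r39=100111 pc4: +16 =16
r40=101000 pc2: +4 =20
r41=101001 pc3: +8 =28
r42=101010 pc3: +8 =36
r43=101011 pc4: +16 =52
r44=101100 pc3: +8 =60
r45=101101 pc4: +16 =76
r46=101110 pc4: +16 =92
r47=101111 pc5: +32 =124
r48=110000 pc2: +4 =128
r49=110001 pc3: +8 =136
r50=110010 pc3: +8 =144
r51=110011 pc4: +16 =160
r52=110100 pc3: +8 =168
r53=110101 pc4: +16 =184
r54=110110 pc4: +16 =200
r55=110111 pc5: +32 =232
r56=111000 pc3: +8 =240
r57=111001 pc4: +16 =256
r58=111010 pc4: +16 =272
r59=111011 pc5: +32 =304
r60=111100 pc4: +16 =320
r61=111101 pc5: +32 =352
r62=111110 pc5: +32 =384
r63=111111 pc6: +64 =448
r64=1000000 pc1: +2 =450
r65=1000001 pc2: +4 =454
r66=1000010 pc2: +4 =458
r67=1000011 pc3: +8 =466
r68=1000100 pc2: +4 =470
r69=1000101 pc3: +8 =478
r70=1000110 pc3: +8 =486
r71=1000111 pc4: +16 =502
r72=1001000 pc2: +4 =506
r73=1001001 pc3: +8 =514
r74=1001010 pc3: +8 =522
r75=1001011 pc4: +16 =538
r76=1001100 pc3: +8 =546
r77=1001101 pc4: +16 =562
r78=1001110 pc4: +16 =578
r79=1001111 pc5: +32 =610
r80=1010000 pc2: +4 =614
r81=1010001 pc3: +8 =622
r82=1010010 pc3: +8 =630
r83=1010011 pc4: +16 =646
r84=1010100 pc3: +8 =654
r85=1010101 pc4: +16 =670
r86=1010110 pc4: +16 =686
r87=1010111 pc5: +32 =718
r88=1011000 pc3: +8 =726
r89=1011001 pc4: +16 =742
r90=1011010 pc4: +16 =758
r91=1011011 pc5: +32 =790
r92=1011100 pc4: +16 =806
r93=1011101 pc5: +32 =838
r94=1011110 pc5: +32 =870
r95=1011111 pc6: +64 =934
r96=1100000 pc2: +4 =938
r97=1100001 pc3: +8 =946
r98=1100010 pc3: +8 =954
r99=1100011 pc4: +16 =970
r100=1100100 pc3: +8 =978
r101=1100101 pc4: +16 =994
r102=1100110 pc4: +16 =1010
r103=1100111 pc5: +32 =1042
r104=1101000 pc3: +8 =1050
r105=1101001 pc4: +16 =1066
r106=1101010 pc4: +16 =1082
r107=1101011 pc5: +32 =1114
r108=1101100 pc4: +16 =1130
r109=1101101 pc5: +32 =1162
r110=1101110 pc5: +32 =1194
r111=1101111 pc6: +64 =1258
r112=1110000 pc3: +8 =1266
r113=1110001 pc4: +16 =1282
r114=1110010 pc4: +16 =1298
r115=1110011 pc5: +32 =1330
r116=1110100 pc4: +16 =1346
r117=1110101 pc5: +32 =1378
r118=1110110 pc5: +32 =1410
r119=1110111 pc6: +64 =1474
r120=1111000 pc4: +16 =1490
r121=1111001 pc5: +32 =1522
r122=1111010 pc5: +32 =1554
r123=1111011 pc6: +64 =1618
r124=1111100 pc5: +32 =1650
r125=1111101 pc6: +64 =1714
r126=1111110 pc6: +64 =1778
r127=1111111 pc7: +128 =1906
r128=10000000 pc1: +2 =1908
r129=10000001 pc2: +4 =1912
r130=10000010 pc2: +4 =1916
r131=10000011 pc3: +8 =1924
r132=10000100 pc2: +4 =1928
r133=10000101 pc3: +8 =1936

Answer: 1936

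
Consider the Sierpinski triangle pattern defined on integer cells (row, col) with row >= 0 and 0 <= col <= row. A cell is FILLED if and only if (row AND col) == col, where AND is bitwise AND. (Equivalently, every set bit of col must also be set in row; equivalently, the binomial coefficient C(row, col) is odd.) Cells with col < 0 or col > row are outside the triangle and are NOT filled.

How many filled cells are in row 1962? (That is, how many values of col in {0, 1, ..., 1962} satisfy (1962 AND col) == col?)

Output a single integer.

1962 in binary = 11110101010
popcount(1962) = number of 1-bits in 11110101010 = 7
A col c satisfies (1962 AND c) == c iff every set bit of c is also set in 1962; each of the 7 set bits of 1962 can independently be on or off in c.
count = 2^7 = 128

Answer: 128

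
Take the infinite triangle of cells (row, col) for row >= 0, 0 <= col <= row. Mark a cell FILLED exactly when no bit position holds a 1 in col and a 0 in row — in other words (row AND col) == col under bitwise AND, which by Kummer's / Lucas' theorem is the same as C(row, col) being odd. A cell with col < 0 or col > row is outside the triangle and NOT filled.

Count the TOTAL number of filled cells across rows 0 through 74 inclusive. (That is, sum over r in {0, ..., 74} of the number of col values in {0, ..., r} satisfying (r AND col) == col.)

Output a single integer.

Answer: 803

Derivation:
r0=0 pc0: +1 =1
r1=1 pc1: +2 =3
r2=10 pc1: +2 =5
r3=11 pc2: +4 =9
r4=100 pc1: +2 =11
r5=101 pc2: +4 =15
r6=110 pc2: +4 =19
r7=111 pc3: +8 =27
r8=1000 pc1: +2 =29
r9=1001 pc2: +4 =33
r10=1010 pc2: +4 =37
r11=1011 pc3: +8 =45
r12=1100 pc2: +4 =49
r13=1101 pc3: +8 =57
r14=1110 pc3: +8 =65
r15=1111 pc4: +16 =81
r16=10000 pc1: +2 =83
r17=10001 pc2: +4 =87
r18=10010 pc2: +4 =91
r19=10011 pc3: +8 =99
r20=10100 pc2: +4 =103
r21=10101 pc3: +8 =111
r22=10110 pc3: +8 =119
r23=10111 pc4: +16 =135
r24=11000 pc2: +4 =139
r25=11001 pc3: +8 =147
r26=11010 pc3: +8 =155
r27=11011 pc4: +16 =171
r28=11100 pc3: +8 =179
r29=11101 pc4: +16 =195
r30=11110 pc4: +16 =211
r31=11111 pc5: +32 =243
r32=100000 pc1: +2 =245
r33=100001 pc2: +4 =249
r34=100010 pc2: +4 =253
r35=100011 pc3: +8 =261
r36=100100 pc2: +4 =265
r37=100101 pc3: +8 =273
r38=100110 pc3: +8 =281
r39=100111 pc4: +16 =297
r40=101000 pc2: +4 =301
r41=101001 pc3: +8 =309
r42=101010 pc3: +8 =317
r43=101011 pc4: +16 =333
r44=101100 pc3: +8 =341
r45=101101 pc4: +16 =357
r46=101110 pc4: +16 =373
r47=101111 pc5: +32 =405
r48=110000 pc2: +4 =409
r49=110001 pc3: +8 =417
r50=110010 pc3: +8 =425
r51=110011 pc4: +16 =441
r52=110100 pc3: +8 =449
r53=110101 pc4: +16 =465
r54=110110 pc4: +16 =481
r55=110111 pc5: +32 =513
r56=111000 pc3: +8 =521
r57=111001 pc4: +16 =537
r58=111010 pc4: +16 =553
r59=111011 pc5: +32 =585
r60=111100 pc4: +16 =601
r61=111101 pc5: +32 =633
r62=111110 pc5: +32 =665
r63=111111 pc6: +64 =729
r64=1000000 pc1: +2 =731
r65=1000001 pc2: +4 =735
r66=1000010 pc2: +4 =739
r67=1000011 pc3: +8 =747
r68=1000100 pc2: +4 =751
r69=1000101 pc3: +8 =759
r70=1000110 pc3: +8 =767
r71=1000111 pc4: +16 =783
r72=1001000 pc2: +4 =787
r73=1001001 pc3: +8 =795
r74=1001010 pc3: +8 =803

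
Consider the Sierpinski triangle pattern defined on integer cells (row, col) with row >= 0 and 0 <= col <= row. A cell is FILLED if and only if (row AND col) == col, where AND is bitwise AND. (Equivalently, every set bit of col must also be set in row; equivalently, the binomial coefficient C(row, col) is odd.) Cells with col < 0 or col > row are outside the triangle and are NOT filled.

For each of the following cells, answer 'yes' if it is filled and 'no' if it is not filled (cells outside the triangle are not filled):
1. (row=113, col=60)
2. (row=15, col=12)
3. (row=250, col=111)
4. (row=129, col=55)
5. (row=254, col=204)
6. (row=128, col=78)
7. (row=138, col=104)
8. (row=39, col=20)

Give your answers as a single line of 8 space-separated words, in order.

(113,60): row=0b1110001, col=0b111100, row AND col = 0b110000 = 48; 48 != 60 -> empty
(15,12): row=0b1111, col=0b1100, row AND col = 0b1100 = 12; 12 == 12 -> filled
(250,111): row=0b11111010, col=0b1101111, row AND col = 0b1101010 = 106; 106 != 111 -> empty
(129,55): row=0b10000001, col=0b110111, row AND col = 0b1 = 1; 1 != 55 -> empty
(254,204): row=0b11111110, col=0b11001100, row AND col = 0b11001100 = 204; 204 == 204 -> filled
(128,78): row=0b10000000, col=0b1001110, row AND col = 0b0 = 0; 0 != 78 -> empty
(138,104): row=0b10001010, col=0b1101000, row AND col = 0b1000 = 8; 8 != 104 -> empty
(39,20): row=0b100111, col=0b10100, row AND col = 0b100 = 4; 4 != 20 -> empty

Answer: no yes no no yes no no no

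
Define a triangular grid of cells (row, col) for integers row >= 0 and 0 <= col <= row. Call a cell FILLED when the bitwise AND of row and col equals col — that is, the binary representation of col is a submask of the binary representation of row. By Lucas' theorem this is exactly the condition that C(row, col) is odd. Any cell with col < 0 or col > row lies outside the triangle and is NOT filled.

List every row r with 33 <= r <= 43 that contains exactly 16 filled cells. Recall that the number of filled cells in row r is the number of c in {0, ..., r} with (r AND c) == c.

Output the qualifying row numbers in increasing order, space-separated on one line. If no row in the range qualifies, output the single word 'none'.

Answer: 39 43

Derivation:
Row r has 2^popcount(r) filled cells, so we need popcount(r) = log2(16) = 4.
Scan r = 33..43 and keep those with exactly 4 one-bits:
r=33=100001 popcount=2 -> skip
r=34=100010 popcount=2 -> skip
r=35=100011 popcount=3 -> skip
r=36=100100 popcount=2 -> skip
r=37=100101 popcount=3 -> skip
r=38=100110 popcount=3 -> skip
r=39=100111 popcount=4 -> KEEP
r=40=101000 popcount=2 -> skip
r=41=101001 popcount=3 -> skip
r=42=101010 popcount=3 -> skip
r=43=101011 popcount=4 -> KEEP
Kept rows: 39 43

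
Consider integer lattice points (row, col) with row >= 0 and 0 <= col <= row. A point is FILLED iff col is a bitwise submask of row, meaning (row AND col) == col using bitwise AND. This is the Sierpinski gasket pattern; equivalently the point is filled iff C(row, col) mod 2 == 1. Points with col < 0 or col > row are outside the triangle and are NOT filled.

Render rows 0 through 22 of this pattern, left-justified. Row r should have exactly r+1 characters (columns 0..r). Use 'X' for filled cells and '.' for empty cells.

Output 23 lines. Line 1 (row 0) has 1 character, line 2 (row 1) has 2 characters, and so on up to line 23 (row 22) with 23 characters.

r0=0: X
r1=1: XX
r2=10: X.X
r3=11: XXXX
r4=100: X...X
r5=101: XX..XX
r6=110: X.X.X.X
r7=111: XXXXXXXX
r8=1000: X.......X
r9=1001: XX......XX
r10=1010: X.X.....X.X
r11=1011: XXXX....XXXX
r12=1100: X...X...X...X
r13=1101: XX..XX..XX..XX
r14=1110: X.X.X.X.X.X.X.X
r15=1111: XXXXXXXXXXXXXXXX
r16=10000: X...............X
r17=10001: XX..............XX
r18=10010: X.X.............X.X
r19=10011: XXXX............XXXX
r20=10100: X...X...........X...X
r21=10101: XX..XX..........XX..XX
r22=10110: X.X.X.X.........X.X.X.X

Answer: X
XX
X.X
XXXX
X...X
XX..XX
X.X.X.X
XXXXXXXX
X.......X
XX......XX
X.X.....X.X
XXXX....XXXX
X...X...X...X
XX..XX..XX..XX
X.X.X.X.X.X.X.X
XXXXXXXXXXXXXXXX
X...............X
XX..............XX
X.X.............X.X
XXXX............XXXX
X...X...........X...X
XX..XX..........XX..XX
X.X.X.X.........X.X.X.X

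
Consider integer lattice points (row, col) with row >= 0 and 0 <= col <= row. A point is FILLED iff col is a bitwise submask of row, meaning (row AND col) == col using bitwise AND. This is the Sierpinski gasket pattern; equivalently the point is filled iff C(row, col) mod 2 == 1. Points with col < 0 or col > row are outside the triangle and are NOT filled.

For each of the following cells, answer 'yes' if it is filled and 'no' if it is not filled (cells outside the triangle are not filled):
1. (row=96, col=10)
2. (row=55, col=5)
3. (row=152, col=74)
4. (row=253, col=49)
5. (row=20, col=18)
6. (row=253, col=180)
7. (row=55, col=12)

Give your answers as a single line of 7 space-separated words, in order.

(96,10): row=0b1100000, col=0b1010, row AND col = 0b0 = 0; 0 != 10 -> empty
(55,5): row=0b110111, col=0b101, row AND col = 0b101 = 5; 5 == 5 -> filled
(152,74): row=0b10011000, col=0b1001010, row AND col = 0b1000 = 8; 8 != 74 -> empty
(253,49): row=0b11111101, col=0b110001, row AND col = 0b110001 = 49; 49 == 49 -> filled
(20,18): row=0b10100, col=0b10010, row AND col = 0b10000 = 16; 16 != 18 -> empty
(253,180): row=0b11111101, col=0b10110100, row AND col = 0b10110100 = 180; 180 == 180 -> filled
(55,12): row=0b110111, col=0b1100, row AND col = 0b100 = 4; 4 != 12 -> empty

Answer: no yes no yes no yes no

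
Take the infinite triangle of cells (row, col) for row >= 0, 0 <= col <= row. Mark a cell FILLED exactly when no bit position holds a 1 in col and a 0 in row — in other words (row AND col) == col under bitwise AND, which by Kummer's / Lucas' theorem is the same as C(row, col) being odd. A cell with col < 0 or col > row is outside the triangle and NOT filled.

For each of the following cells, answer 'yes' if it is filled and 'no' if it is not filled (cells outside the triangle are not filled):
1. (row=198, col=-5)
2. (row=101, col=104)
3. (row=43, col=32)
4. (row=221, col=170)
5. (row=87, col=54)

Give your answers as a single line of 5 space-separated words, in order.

Answer: no no yes no no

Derivation:
(198,-5): col outside [0, 198] -> not filled
(101,104): col outside [0, 101] -> not filled
(43,32): row=0b101011, col=0b100000, row AND col = 0b100000 = 32; 32 == 32 -> filled
(221,170): row=0b11011101, col=0b10101010, row AND col = 0b10001000 = 136; 136 != 170 -> empty
(87,54): row=0b1010111, col=0b110110, row AND col = 0b10110 = 22; 22 != 54 -> empty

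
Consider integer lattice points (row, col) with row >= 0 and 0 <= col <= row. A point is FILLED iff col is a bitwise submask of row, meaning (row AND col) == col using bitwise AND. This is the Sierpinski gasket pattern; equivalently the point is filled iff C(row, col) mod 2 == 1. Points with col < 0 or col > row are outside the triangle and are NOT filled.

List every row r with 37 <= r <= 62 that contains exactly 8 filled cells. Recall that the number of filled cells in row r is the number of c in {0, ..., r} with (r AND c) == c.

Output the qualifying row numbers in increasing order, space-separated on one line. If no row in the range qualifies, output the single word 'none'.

Row r has 2^popcount(r) filled cells, so we need popcount(r) = log2(8) = 3.
Scan r = 37..62 and keep those with exactly 3 one-bits:
r=37=100101 popcount=3 -> KEEP
r=38=100110 popcount=3 -> KEEP
r=39=100111 popcount=4 -> skip
r=40=101000 popcount=2 -> skip
r=41=101001 popcount=3 -> KEEP
r=42=101010 popcount=3 -> KEEP
r=43=101011 popcount=4 -> skip
r=44=101100 popcount=3 -> KEEP
r=45=101101 popcount=4 -> skip
r=46=101110 popcount=4 -> skip
r=47=101111 popcount=5 -> skip
r=48=110000 popcount=2 -> skip
r=49=110001 popcount=3 -> KEEP
r=50=110010 popcount=3 -> KEEP
r=51=110011 popcount=4 -> skip
r=52=110100 popcount=3 -> KEEP
r=53=110101 popcount=4 -> skip
r=54=110110 popcount=4 -> skip
r=55=110111 popcount=5 -> skip
r=56=111000 popcount=3 -> KEEP
r=57=111001 popcount=4 -> skip
r=58=111010 popcount=4 -> skip
r=59=111011 popcount=5 -> skip
r=60=111100 popcount=4 -> skip
r=61=111101 popcount=5 -> skip
r=62=111110 popcount=5 -> skip
Kept rows: 37 38 41 42 44 49 50 52 56

Answer: 37 38 41 42 44 49 50 52 56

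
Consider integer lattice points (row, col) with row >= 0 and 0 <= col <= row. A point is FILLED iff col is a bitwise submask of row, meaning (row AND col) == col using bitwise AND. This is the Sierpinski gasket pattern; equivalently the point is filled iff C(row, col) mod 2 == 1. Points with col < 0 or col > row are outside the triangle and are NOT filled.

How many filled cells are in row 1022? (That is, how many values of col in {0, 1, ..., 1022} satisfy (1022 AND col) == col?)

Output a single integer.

1022 in binary = 1111111110
popcount(1022) = number of 1-bits in 1111111110 = 9
A col c satisfies (1022 AND c) == c iff every set bit of c is also set in 1022; each of the 9 set bits of 1022 can independently be on or off in c.
count = 2^9 = 512

Answer: 512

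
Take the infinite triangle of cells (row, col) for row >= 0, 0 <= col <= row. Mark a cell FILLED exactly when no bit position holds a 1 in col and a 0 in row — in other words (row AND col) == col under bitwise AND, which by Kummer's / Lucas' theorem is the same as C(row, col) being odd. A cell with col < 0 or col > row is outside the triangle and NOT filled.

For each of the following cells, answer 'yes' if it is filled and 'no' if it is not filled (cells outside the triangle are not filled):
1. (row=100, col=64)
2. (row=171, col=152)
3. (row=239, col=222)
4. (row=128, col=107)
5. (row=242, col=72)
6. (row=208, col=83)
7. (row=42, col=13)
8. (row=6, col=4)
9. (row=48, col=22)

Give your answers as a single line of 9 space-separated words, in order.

Answer: yes no no no no no no yes no

Derivation:
(100,64): row=0b1100100, col=0b1000000, row AND col = 0b1000000 = 64; 64 == 64 -> filled
(171,152): row=0b10101011, col=0b10011000, row AND col = 0b10001000 = 136; 136 != 152 -> empty
(239,222): row=0b11101111, col=0b11011110, row AND col = 0b11001110 = 206; 206 != 222 -> empty
(128,107): row=0b10000000, col=0b1101011, row AND col = 0b0 = 0; 0 != 107 -> empty
(242,72): row=0b11110010, col=0b1001000, row AND col = 0b1000000 = 64; 64 != 72 -> empty
(208,83): row=0b11010000, col=0b1010011, row AND col = 0b1010000 = 80; 80 != 83 -> empty
(42,13): row=0b101010, col=0b1101, row AND col = 0b1000 = 8; 8 != 13 -> empty
(6,4): row=0b110, col=0b100, row AND col = 0b100 = 4; 4 == 4 -> filled
(48,22): row=0b110000, col=0b10110, row AND col = 0b10000 = 16; 16 != 22 -> empty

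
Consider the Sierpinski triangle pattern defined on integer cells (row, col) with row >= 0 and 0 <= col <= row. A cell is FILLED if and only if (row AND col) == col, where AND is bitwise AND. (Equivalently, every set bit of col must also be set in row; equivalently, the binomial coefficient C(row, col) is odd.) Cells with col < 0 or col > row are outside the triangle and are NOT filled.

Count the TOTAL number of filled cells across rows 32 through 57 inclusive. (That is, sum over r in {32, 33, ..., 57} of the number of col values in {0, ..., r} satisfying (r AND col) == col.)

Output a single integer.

r32=100000 pc1: +2 =2
r33=100001 pc2: +4 =6
r34=100010 pc2: +4 =10
r35=100011 pc3: +8 =18
r36=100100 pc2: +4 =22
r37=100101 pc3: +8 =30
r38=100110 pc3: +8 =38
r39=100111 pc4: +16 =54
r40=101000 pc2: +4 =58
r41=101001 pc3: +8 =66
r42=101010 pc3: +8 =74
r43=101011 pc4: +16 =90
r44=101100 pc3: +8 =98
r45=101101 pc4: +16 =114
r46=101110 pc4: +16 =130
r47=101111 pc5: +32 =162
r48=110000 pc2: +4 =166
r49=110001 pc3: +8 =174
r50=110010 pc3: +8 =182
r51=110011 pc4: +16 =198
r52=110100 pc3: +8 =206
r53=110101 pc4: +16 =222
r54=110110 pc4: +16 =238
r55=110111 pc5: +32 =270
r56=111000 pc3: +8 =278
r57=111001 pc4: +16 =294

Answer: 294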